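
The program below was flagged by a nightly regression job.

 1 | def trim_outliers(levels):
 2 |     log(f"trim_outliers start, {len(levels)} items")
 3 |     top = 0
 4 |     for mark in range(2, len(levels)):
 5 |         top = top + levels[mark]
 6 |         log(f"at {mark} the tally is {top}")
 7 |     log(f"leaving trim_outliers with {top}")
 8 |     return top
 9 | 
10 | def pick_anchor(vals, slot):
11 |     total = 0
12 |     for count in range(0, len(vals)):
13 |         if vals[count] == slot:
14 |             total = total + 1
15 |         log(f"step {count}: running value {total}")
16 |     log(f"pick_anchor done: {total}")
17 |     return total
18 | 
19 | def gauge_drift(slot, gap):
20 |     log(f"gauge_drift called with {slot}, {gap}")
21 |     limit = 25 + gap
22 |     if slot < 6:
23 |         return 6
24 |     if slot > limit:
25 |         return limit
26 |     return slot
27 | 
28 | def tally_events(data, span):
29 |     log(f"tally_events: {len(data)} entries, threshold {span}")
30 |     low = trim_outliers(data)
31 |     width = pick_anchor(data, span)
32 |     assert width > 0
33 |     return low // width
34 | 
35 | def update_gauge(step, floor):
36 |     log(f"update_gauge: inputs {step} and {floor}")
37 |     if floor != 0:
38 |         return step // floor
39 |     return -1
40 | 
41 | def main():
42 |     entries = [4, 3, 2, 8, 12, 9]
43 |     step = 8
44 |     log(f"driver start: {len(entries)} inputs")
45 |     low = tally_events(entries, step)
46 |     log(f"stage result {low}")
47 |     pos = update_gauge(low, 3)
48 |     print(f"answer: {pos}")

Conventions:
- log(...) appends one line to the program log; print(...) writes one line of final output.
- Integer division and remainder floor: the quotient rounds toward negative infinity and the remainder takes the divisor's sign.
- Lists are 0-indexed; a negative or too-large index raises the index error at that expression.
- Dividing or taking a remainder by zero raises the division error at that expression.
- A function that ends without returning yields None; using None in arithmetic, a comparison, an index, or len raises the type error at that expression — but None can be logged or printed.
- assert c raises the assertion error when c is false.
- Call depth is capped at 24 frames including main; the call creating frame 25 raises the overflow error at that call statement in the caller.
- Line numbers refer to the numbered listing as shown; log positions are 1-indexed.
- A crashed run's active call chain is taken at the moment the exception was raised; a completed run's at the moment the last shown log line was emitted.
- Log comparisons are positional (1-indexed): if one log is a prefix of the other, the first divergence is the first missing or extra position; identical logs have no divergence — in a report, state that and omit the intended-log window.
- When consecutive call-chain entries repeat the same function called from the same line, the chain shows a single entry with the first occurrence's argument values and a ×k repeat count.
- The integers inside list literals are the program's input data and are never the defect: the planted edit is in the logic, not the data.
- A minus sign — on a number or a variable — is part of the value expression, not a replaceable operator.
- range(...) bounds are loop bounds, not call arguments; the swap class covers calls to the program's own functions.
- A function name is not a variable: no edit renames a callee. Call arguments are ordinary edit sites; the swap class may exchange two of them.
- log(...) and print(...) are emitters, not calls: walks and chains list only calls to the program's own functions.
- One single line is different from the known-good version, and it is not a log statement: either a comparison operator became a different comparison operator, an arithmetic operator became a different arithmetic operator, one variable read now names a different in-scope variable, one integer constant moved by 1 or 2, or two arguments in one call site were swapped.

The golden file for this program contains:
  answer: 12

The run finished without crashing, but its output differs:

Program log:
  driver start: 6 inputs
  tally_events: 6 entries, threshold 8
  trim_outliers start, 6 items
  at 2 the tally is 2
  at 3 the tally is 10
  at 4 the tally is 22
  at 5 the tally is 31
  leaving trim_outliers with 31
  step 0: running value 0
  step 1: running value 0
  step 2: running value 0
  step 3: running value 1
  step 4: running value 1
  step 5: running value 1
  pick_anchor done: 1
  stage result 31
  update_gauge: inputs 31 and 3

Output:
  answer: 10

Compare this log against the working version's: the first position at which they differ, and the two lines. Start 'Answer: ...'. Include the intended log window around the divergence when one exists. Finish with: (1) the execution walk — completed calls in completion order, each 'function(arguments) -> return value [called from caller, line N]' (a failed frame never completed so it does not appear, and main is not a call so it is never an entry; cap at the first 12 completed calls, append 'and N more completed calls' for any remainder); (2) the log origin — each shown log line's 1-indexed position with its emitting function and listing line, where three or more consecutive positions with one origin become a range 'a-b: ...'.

Answer: position 4 — shown 'at 2 the tally is 2', intended 'at 0 the tally is 4'.
Intended log window:
  2: tally_events: 6 entries, threshold 8
  3: trim_outliers start, 6 items
  4: at 0 the tally is 4
  5: at 1 the tally is 7
Execution walk:
  trim_outliers([4, 3, 2, 8, 12, 9]) -> 31  [called from tally_events, line 30]
  pick_anchor([4, 3, 2, 8, 12, 9], 8) -> 1  [called from tally_events, line 31]
  tally_events([4, 3, 2, 8, 12, 9], 8) -> 31  [called from main, line 45]
  update_gauge(31, 3) -> 10  [called from main, line 47]
Origin of each log line:
  1: emitted by main (line 44)
  2: emitted by tally_events (line 29)
  3: emitted by trim_outliers (line 2)
  4-7: emitted by trim_outliers (line 6)
  8: emitted by trim_outliers (line 7)
  9-14: emitted by pick_anchor (line 15)
  15: emitted by pick_anchor (line 16)
  16: emitted by main (line 46)
  17: emitted by update_gauge (line 36)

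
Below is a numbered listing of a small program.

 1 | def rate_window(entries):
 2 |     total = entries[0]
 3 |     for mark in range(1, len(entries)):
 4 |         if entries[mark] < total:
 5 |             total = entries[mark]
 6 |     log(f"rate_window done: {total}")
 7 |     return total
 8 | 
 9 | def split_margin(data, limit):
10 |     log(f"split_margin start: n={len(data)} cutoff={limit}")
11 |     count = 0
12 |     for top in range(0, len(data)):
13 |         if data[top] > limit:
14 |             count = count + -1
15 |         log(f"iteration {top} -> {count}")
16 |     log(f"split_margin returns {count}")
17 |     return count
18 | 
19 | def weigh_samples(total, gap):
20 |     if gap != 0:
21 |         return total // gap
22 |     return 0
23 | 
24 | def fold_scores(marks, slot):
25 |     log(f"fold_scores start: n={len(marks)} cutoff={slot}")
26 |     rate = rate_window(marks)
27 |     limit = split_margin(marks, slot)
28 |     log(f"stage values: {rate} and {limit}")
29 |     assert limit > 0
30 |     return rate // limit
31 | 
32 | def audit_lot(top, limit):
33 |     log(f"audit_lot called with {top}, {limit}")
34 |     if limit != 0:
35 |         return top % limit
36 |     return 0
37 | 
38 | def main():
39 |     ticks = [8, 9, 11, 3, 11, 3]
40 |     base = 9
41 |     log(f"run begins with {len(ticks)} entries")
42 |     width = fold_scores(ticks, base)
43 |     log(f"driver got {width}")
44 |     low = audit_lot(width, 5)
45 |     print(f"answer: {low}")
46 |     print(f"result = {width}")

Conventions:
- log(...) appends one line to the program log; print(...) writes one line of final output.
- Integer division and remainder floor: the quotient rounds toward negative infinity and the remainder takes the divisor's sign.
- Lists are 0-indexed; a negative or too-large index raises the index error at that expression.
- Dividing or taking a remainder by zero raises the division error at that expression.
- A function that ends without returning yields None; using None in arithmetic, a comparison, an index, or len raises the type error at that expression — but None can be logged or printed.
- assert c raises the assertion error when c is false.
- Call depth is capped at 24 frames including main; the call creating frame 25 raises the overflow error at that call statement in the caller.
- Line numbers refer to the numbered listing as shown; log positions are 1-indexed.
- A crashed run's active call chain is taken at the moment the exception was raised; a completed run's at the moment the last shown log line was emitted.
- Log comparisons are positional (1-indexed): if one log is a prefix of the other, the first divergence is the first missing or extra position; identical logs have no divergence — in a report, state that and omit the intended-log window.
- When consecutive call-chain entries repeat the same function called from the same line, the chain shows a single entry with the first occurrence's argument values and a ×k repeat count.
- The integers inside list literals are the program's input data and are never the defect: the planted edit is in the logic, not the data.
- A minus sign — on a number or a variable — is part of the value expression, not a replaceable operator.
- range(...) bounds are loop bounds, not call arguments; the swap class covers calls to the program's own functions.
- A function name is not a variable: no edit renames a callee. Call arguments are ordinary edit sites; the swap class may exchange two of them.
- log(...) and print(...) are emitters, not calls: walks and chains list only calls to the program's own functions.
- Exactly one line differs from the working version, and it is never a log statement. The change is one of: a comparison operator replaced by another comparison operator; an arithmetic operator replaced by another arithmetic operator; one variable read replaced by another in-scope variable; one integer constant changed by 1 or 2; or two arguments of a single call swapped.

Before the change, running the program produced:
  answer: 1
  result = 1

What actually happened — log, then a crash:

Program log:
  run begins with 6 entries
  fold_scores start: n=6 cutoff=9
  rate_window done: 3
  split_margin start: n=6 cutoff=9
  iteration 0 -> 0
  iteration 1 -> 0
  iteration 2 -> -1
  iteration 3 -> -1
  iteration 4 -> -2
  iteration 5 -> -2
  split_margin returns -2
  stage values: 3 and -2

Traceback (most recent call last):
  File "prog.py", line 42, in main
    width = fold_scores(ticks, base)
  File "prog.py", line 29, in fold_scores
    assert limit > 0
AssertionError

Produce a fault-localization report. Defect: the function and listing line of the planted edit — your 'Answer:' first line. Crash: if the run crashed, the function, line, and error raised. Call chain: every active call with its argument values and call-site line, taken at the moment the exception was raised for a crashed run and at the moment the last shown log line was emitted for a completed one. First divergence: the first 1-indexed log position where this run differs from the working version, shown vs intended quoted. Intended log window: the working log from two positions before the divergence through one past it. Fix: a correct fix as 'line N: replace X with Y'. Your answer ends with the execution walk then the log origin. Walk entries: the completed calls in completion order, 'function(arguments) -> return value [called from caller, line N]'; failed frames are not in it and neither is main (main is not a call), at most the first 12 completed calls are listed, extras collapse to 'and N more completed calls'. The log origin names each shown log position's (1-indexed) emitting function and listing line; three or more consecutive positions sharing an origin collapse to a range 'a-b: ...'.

Answer: the defect is in split_margin at line 14.
Key observation: Everything matches until log position 7, which reads 'iteration 2 -> -1' in place of 'iteration 2 -> 1'.
Crash: fold_scores, line 29, AssertionError.
Call chain: main -> fold_scores([8, 9, 11, 3, 11, 3], 9) (called at line 42).
First divergence: position 7 — the shown line 'iteration 2 -> -1' should read 'iteration 2 -> 1'.
Intended log window:
  5: iteration 0 -> 0
  6: iteration 1 -> 0
  7: iteration 2 -> 1
  8: iteration 3 -> 1
Execution walk:
  rate_window([8, 9, 11, 3, 11, 3]) -> 3  [called from fold_scores, line 26]
  split_margin([8, 9, 11, 3, 11, 3], 9) -> -2  [called from fold_scores, line 27]
Log line origins:
  1: emitted by main (line 41)
  2: emitted by fold_scores (line 25)
  3: emitted by rate_window (line 6)
  4: emitted by split_margin (line 10)
  5-10: emitted by split_margin (line 15)
  11: emitted by split_margin (line 16)
  12: emitted by fold_scores (line 28)
A correct fix: line 14: replace `-1` with `1`.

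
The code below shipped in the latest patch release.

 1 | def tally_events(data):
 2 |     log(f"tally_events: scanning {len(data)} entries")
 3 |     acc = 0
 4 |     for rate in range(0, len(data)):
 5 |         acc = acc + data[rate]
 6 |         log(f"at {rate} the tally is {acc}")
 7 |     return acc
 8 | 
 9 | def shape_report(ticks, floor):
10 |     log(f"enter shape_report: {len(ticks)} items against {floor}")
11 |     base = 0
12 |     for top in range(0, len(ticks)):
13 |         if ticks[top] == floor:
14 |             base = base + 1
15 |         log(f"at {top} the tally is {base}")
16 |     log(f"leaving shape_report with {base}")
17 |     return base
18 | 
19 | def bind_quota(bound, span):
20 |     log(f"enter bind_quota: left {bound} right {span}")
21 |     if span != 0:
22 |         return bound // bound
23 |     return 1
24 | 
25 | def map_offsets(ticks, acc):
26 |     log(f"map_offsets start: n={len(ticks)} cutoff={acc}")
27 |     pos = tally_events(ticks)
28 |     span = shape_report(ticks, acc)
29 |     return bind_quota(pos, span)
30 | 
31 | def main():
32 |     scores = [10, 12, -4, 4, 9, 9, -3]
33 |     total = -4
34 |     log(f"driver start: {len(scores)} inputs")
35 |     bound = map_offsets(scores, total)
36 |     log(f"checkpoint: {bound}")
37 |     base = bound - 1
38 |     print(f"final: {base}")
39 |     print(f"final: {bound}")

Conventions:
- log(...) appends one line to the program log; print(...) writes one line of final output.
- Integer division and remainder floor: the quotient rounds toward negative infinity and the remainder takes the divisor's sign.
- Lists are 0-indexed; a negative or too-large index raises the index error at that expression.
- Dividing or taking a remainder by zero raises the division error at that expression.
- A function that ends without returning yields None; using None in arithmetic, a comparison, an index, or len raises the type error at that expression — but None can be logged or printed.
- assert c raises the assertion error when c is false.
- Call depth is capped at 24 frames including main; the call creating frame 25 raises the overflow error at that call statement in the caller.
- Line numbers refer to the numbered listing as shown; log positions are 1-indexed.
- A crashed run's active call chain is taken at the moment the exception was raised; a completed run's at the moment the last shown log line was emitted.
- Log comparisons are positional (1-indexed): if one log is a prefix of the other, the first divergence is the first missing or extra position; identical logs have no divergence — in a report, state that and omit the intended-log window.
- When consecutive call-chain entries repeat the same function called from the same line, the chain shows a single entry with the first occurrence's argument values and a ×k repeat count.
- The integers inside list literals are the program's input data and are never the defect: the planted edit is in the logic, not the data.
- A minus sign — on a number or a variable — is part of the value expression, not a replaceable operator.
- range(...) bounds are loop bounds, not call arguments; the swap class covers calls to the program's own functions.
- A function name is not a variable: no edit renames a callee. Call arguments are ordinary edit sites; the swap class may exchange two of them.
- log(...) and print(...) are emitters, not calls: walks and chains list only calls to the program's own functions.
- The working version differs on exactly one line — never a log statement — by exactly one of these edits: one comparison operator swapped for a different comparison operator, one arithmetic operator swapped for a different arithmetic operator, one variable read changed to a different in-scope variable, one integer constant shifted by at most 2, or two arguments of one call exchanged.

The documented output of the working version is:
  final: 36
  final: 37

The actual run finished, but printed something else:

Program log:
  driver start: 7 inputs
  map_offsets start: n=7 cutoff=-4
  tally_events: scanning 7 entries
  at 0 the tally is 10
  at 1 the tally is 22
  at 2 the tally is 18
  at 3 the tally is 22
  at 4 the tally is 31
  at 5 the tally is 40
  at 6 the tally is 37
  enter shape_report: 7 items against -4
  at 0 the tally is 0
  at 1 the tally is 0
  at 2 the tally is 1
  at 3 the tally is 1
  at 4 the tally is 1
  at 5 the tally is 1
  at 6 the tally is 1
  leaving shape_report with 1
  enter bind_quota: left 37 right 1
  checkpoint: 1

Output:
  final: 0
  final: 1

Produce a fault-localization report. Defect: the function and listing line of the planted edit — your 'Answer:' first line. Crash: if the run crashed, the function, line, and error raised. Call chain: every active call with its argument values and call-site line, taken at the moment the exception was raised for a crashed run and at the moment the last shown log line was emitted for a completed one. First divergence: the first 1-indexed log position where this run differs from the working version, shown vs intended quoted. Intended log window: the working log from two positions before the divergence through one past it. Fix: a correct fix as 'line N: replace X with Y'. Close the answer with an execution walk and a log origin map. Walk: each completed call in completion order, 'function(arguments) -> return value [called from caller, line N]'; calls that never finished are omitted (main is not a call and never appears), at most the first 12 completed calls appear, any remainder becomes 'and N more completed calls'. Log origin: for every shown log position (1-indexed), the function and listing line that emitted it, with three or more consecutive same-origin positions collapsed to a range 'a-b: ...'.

Answer: the defect is in bind_quota at line 22.
Key observation: The earliest visible damage is log position 21 — 'checkpoint: 1' rather than the intended 'checkpoint: 37'.
Call chain: main.
First divergence: at position 21 the run shows 'checkpoint: 1' where the working version logs 'checkpoint: 37'.
Intended log window:
  19: leaving shape_report with 1
  20: enter bind_quota: left 37 right 1
  21: checkpoint: 37
Execution walk:
  tally_events([10, 12, -4, 4, 9, 9, -3]) -> 37  [called from map_offsets, line 27]
  shape_report([10, 12, -4, 4, 9, 9, -3], -4) -> 1  [called from map_offsets, line 28]
  bind_quota(37, 1) -> 1  [called from map_offsets, line 29]
  map_offsets([10, 12, -4, 4, 9, 9, -3], -4) -> 1  [called from main, line 35]
Log line origins:
  1: from main, line 34
  2: from map_offsets, line 26
  3: from tally_events, line 2
  4-10: from tally_events, line 6
  11: from shape_report, line 10
  12-18: from shape_report, line 15
  19: from shape_report, line 16
  20: from bind_quota, line 20
  21: from main, line 36
A correct fix: line 22: replace `bound // bound` with `bound // span`.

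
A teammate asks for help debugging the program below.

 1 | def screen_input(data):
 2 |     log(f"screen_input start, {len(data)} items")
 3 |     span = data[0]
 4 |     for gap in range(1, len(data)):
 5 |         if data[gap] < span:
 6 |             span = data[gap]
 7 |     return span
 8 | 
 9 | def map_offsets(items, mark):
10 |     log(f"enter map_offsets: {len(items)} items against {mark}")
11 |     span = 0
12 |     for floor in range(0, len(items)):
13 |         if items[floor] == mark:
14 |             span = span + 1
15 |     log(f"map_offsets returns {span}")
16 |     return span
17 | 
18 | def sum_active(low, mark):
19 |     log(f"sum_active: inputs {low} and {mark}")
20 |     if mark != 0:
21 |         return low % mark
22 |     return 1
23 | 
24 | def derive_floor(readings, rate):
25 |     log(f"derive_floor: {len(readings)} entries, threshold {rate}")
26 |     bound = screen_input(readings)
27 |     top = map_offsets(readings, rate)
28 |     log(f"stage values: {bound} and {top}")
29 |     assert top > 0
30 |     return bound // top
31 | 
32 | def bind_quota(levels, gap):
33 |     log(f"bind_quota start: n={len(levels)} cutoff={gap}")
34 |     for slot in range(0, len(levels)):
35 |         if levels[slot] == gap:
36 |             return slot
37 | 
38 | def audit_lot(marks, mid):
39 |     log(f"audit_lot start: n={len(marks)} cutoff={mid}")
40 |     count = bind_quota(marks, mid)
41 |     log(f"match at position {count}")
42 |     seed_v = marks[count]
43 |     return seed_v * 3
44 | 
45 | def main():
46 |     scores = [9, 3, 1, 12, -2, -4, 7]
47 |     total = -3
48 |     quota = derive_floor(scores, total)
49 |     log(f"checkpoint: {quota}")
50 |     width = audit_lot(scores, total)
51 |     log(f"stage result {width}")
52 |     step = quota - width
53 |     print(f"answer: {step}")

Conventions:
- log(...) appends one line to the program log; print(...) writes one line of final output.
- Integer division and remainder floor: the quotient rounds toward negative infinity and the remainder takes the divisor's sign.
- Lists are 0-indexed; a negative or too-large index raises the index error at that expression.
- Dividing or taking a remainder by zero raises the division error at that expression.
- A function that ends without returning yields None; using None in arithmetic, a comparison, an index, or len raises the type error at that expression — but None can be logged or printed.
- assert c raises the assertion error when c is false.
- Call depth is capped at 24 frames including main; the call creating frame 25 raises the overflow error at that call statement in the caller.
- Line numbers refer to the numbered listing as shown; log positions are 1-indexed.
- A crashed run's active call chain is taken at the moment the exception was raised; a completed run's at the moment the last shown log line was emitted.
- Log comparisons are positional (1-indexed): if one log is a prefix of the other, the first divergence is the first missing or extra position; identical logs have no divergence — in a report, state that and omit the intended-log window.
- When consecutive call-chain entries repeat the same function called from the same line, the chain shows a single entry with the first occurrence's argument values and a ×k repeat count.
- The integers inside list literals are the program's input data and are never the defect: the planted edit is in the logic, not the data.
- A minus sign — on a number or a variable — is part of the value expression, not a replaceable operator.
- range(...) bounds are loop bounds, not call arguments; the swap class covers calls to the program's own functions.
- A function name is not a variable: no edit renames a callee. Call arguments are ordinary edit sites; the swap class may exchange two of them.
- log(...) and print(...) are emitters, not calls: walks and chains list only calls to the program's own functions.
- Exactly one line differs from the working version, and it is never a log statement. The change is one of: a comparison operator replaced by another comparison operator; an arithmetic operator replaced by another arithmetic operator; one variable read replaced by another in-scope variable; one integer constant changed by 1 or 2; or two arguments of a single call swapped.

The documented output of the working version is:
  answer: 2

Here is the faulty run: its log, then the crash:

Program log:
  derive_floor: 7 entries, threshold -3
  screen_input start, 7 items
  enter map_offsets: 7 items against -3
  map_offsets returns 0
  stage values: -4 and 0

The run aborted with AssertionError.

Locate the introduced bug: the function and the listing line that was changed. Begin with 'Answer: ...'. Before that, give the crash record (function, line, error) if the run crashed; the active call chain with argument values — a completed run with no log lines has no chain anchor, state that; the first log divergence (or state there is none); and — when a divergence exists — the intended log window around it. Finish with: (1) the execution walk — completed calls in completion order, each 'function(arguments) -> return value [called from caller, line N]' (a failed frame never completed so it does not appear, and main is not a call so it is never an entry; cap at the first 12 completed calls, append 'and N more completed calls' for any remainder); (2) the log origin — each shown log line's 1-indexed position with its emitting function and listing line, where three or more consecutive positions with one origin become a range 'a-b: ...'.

Answer: the defect is in main at line 47.
Core observation: Position 1 is the first bad log line: 'derive_floor: 7 entries, threshold -3' should read 'derive_floor: 7 entries, threshold -2'.
Crash: derive_floor, line 29, AssertionError.
Call chain: main -> derive_floor([9, 3, 1, 12, -2, -4, 7], -3) (called at line 48).
First divergence: position 1 — the shown line 'derive_floor: 7 entries, threshold -3' should read 'derive_floor: 7 entries, threshold -2'.
Intended log window:
  1: derive_floor: 7 entries, threshold -2
  2: screen_input start, 7 items
Execution walk:
  screen_input([9, 3, 1, 12, -2, -4, 7]) -> -4  [called from derive_floor, line 26]
  map_offsets([9, 3, 1, 12, -2, -4, 7], -3) -> 0  [called from derive_floor, line 27]
Log origins:
  1: from derive_floor, line 25
  2: from screen_input, line 2
  3: from map_offsets, line 10
  4: from map_offsets, line 15
  5: from derive_floor, line 28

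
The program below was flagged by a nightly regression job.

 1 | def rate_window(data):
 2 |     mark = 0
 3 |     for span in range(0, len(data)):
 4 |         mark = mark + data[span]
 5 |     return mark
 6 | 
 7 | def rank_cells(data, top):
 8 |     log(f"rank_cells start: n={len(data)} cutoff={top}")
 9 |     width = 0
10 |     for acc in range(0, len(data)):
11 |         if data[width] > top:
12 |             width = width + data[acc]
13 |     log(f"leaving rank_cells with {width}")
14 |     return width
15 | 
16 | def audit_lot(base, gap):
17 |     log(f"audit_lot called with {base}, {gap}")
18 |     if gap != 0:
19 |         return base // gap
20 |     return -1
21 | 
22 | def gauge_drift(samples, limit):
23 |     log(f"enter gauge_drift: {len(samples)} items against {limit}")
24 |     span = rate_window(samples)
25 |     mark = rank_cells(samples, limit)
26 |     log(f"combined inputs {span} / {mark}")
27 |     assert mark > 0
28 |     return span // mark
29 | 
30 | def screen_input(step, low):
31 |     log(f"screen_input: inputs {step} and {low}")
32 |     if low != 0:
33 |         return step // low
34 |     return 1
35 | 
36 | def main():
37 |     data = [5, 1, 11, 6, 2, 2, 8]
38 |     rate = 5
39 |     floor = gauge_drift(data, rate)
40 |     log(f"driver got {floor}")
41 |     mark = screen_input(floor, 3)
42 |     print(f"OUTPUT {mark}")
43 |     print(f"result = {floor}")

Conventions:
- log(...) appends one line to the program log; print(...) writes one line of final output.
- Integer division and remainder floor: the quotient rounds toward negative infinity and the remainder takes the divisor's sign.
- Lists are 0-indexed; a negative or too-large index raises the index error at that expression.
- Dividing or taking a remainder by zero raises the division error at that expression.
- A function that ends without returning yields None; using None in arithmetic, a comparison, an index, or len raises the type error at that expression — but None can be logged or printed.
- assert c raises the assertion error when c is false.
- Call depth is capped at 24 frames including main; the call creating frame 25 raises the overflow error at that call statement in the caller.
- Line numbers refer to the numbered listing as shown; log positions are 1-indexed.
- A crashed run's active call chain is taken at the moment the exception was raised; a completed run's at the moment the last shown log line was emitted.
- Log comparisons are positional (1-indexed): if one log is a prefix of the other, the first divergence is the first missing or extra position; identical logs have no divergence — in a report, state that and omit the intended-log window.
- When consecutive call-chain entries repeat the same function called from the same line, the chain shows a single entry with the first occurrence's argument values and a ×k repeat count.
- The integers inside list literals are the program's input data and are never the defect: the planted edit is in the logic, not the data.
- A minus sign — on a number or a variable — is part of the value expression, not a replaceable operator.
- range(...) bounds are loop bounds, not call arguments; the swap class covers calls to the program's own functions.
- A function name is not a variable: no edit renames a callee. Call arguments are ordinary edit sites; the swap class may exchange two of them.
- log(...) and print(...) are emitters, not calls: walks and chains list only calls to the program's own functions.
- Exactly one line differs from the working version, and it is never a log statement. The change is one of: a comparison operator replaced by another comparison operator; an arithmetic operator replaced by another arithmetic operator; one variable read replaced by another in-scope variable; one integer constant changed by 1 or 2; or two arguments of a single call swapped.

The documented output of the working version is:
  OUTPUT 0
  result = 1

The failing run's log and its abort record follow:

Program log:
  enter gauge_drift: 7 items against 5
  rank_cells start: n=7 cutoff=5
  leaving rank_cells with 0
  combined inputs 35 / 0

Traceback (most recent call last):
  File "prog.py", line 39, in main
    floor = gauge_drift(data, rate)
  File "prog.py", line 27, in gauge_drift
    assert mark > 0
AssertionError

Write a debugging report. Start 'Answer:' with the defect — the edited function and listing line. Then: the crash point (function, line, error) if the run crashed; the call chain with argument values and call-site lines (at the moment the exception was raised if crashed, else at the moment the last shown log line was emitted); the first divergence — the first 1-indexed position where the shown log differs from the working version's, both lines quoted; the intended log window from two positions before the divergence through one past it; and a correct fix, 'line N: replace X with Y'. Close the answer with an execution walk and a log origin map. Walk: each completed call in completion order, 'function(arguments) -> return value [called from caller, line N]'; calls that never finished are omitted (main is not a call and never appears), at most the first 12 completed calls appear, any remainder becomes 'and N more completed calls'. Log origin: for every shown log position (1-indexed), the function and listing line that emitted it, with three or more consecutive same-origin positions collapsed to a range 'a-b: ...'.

Answer: the defect is in rank_cells at line 11.
Key fact: The earliest visible damage is log position 3 — 'leaving rank_cells with 0' rather than the intended 'leaving rank_cells with 25'.
Crash: gauge_drift, line 27, AssertionError.
Call chain: main -> gauge_drift([5, 1, 11, 6, 2, 2, 8], 5) (called at line 39).
First divergence: at position 3 the run shows 'leaving rank_cells with 0' where the working version logs 'leaving rank_cells with 25'.
Intended log window:
  1: enter gauge_drift: 7 items against 5
  2: rank_cells start: n=7 cutoff=5
  3: leaving rank_cells with 25
  4: combined inputs 35 / 25
Execution walk:
  rate_window([5, 1, 11, 6, 2, 2, 8]) -> 35  [called from gauge_drift, line 24]
  rank_cells([5, 1, 11, 6, 2, 2, 8], 5) -> 0  [called from gauge_drift, line 25]
Log line origins:
  1: from gauge_drift, line 23
  2: from rank_cells, line 8
  3: from rank_cells, line 13
  4: from gauge_drift, line 26
A correct fix: line 11: replace `width` with `acc`.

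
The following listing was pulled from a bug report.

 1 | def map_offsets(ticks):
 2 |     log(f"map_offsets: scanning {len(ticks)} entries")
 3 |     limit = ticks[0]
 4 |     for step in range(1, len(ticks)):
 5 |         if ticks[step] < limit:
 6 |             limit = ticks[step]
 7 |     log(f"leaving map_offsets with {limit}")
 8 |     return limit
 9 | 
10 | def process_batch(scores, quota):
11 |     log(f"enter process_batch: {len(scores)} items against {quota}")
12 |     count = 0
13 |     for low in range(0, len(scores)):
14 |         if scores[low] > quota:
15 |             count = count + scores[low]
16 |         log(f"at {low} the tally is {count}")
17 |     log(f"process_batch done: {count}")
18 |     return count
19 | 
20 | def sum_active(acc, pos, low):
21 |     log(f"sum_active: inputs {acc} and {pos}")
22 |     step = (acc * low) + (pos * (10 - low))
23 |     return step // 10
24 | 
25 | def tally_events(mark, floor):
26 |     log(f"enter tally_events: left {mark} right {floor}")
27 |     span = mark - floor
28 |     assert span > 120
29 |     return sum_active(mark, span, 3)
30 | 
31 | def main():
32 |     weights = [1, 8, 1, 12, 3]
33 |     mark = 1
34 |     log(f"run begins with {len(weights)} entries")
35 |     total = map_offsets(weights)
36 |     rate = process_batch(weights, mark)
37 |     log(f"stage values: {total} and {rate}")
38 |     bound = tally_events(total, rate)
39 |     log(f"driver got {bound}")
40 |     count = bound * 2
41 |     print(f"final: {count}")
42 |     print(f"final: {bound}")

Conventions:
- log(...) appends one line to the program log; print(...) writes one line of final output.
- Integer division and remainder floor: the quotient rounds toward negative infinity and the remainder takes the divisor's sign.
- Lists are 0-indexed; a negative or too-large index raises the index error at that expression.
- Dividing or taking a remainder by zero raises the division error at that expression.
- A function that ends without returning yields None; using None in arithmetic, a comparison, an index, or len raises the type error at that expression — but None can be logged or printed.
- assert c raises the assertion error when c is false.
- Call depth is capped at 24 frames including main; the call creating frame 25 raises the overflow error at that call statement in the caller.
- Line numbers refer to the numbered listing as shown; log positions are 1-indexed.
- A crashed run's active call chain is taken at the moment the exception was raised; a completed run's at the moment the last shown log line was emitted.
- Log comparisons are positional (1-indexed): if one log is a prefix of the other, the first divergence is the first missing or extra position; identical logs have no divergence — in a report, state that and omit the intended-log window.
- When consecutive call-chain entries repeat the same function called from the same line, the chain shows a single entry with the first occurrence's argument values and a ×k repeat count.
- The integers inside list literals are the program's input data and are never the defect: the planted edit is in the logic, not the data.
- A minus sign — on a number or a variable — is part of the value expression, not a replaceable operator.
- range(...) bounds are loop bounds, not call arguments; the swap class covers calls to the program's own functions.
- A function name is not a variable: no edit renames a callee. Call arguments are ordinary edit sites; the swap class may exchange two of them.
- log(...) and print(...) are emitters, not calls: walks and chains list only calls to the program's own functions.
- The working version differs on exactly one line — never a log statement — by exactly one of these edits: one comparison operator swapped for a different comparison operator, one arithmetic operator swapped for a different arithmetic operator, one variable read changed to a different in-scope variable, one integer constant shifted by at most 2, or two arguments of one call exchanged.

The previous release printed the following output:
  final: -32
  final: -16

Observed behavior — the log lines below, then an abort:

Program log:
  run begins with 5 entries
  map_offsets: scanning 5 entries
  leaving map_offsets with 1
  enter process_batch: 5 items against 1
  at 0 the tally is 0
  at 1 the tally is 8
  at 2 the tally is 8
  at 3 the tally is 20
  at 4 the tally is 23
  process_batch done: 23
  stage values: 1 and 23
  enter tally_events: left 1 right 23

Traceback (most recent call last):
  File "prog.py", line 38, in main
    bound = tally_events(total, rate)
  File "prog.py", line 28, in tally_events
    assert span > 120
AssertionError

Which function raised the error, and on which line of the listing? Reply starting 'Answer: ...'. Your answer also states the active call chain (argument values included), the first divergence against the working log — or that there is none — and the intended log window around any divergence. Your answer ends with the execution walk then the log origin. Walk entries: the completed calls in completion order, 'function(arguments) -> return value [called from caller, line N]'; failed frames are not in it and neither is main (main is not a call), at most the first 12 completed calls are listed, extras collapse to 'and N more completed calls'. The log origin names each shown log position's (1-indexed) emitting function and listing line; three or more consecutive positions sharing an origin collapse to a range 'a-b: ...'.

Answer: the error was raised in tally_events, line 28.
The tell: After 12 matching log lines the faulty run goes silent, while the working version continues with 'sum_active: inputs 1 and -22'.
Call chain: main -> tally_events(1, 23) (called at line 38).
First divergence: position 13; the shown log stops at 12 lines while the working version next logs 'sum_active: inputs 1 and -22'.
Intended log window:
  11: stage values: 1 and 23
  12: enter tally_events: left 1 right 23
  13: sum_active: inputs 1 and -22
  14: driver got -16
Execution walk:
  map_offsets([1, 8, 1, 12, 3]) -> 1  [called from main, line 35]
  process_batch([1, 8, 1, 12, 3], 1) -> 23  [called from main, line 36]
Log origin:
  1: logged in main at line 34
  2: logged in map_offsets at line 2
  3: logged in map_offsets at line 7
  4: logged in process_batch at line 11
  5-9: logged in process_batch at line 16
  10: logged in process_batch at line 17
  11: logged in main at line 37
  12: logged in tally_events at line 26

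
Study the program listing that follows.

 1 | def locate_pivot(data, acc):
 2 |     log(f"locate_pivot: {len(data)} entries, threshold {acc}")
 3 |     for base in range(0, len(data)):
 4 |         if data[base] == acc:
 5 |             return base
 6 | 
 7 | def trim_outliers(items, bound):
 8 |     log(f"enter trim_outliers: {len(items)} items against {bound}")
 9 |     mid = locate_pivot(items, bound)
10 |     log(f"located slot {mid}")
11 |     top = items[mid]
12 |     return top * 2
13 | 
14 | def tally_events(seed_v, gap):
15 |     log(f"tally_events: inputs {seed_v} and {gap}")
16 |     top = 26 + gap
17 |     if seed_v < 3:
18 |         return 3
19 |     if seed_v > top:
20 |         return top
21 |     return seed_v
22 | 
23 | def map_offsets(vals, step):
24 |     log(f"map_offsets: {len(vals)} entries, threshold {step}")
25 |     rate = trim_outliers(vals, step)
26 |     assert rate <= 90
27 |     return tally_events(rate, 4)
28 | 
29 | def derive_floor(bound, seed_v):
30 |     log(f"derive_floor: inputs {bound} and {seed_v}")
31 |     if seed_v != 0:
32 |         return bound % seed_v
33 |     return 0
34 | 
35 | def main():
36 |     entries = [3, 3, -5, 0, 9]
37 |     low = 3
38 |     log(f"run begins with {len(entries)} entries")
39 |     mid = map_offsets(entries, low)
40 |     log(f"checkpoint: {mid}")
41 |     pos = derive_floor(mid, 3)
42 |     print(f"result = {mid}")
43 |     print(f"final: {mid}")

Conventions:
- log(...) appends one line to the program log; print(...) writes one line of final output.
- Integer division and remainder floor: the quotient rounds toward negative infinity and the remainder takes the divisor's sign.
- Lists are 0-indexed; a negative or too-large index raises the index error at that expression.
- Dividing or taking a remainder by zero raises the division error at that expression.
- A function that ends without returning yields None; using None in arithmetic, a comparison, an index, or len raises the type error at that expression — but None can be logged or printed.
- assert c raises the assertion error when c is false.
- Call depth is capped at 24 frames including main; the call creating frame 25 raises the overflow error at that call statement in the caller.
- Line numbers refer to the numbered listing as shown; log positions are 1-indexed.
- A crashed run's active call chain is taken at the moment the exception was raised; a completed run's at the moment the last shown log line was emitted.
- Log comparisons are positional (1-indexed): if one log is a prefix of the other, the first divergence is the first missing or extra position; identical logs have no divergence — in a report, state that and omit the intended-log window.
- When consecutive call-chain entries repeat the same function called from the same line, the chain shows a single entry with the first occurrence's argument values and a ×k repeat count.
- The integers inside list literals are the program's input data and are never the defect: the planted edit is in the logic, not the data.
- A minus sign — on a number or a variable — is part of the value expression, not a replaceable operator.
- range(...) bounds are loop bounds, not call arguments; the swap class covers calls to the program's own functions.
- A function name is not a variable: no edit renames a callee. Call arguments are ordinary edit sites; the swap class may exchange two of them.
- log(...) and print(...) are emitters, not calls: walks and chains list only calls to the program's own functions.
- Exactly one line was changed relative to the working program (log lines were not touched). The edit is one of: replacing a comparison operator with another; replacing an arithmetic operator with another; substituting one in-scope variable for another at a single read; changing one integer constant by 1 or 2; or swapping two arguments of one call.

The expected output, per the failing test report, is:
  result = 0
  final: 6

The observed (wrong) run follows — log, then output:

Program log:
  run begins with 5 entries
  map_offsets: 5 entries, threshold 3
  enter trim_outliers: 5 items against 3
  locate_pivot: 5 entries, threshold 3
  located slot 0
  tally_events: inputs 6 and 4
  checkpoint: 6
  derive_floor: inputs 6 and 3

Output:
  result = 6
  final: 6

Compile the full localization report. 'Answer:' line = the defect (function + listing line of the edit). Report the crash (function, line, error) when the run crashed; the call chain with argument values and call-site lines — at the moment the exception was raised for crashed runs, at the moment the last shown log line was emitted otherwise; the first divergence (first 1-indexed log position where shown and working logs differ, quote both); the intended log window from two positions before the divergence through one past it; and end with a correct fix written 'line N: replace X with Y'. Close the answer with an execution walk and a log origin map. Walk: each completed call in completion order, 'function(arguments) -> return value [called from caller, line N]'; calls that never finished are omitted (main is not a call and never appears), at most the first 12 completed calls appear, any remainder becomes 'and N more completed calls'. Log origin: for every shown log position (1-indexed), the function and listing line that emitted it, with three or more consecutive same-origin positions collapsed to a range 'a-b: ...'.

Answer: the defect is in main at line 42.
The tell: The two runs log identically and part ways only at the printed values.
Call chain: main -> derive_floor(6, 3) (called at line 41).
First divergence: there is none — every log position agrees.
Execution walk:
  locate_pivot([3, 3, -5, 0, 9], 3) -> 0  [called from trim_outliers, line 9]
  trim_outliers([3, 3, -5, 0, 9], 3) -> 6  [called from map_offsets, line 25]
  tally_events(6, 4) -> 6  [called from map_offsets, line 27]
  map_offsets([3, 3, -5, 0, 9], 3) -> 6  [called from main, line 39]
  derive_floor(6, 3) -> 0  [called from main, line 41]
Log origin:
  1: from main, line 38
  2: from map_offsets, line 24
  3: from trim_outliers, line 8
  4: from locate_pivot, line 2
  5: from trim_outliers, line 10
  6: from tally_events, line 15
  7: from main, line 40
  8: from derive_floor, line 30
A correct fix: line 42: replace `mid` with `pos`.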